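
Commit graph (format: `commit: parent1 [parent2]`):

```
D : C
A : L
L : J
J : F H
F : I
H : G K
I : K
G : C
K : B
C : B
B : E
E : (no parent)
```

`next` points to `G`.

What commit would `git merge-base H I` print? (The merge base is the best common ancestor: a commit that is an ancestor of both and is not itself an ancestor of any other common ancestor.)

Ancestors of H: {B, C, E, G, H, K}.
Ancestors of I: {B, E, I, K}.
Common ancestors: {B, E, K}.
Among these, K is not an ancestor of any other common ancestor — it is the merge base.

K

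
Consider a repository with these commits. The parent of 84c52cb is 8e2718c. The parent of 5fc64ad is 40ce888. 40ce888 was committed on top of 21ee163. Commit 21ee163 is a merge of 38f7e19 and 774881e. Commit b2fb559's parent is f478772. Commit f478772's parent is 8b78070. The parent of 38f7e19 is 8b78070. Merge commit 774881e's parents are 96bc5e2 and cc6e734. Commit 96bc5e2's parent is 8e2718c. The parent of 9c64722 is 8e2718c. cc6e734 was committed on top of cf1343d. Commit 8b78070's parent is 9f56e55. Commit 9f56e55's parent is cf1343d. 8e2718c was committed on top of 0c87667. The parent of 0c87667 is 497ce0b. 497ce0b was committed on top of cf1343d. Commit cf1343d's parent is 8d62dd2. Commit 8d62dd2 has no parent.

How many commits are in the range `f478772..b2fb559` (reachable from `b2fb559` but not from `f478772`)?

Reachable from b2fb559: {8b78070, 8d62dd2, 9f56e55, b2fb559, cf1343d, f478772}.
Reachable from f478772: {8b78070, 8d62dd2, 9f56e55, cf1343d, f478772}.
In b2fb559's history but not f478772's: {b2fb559} — 1 commit.

1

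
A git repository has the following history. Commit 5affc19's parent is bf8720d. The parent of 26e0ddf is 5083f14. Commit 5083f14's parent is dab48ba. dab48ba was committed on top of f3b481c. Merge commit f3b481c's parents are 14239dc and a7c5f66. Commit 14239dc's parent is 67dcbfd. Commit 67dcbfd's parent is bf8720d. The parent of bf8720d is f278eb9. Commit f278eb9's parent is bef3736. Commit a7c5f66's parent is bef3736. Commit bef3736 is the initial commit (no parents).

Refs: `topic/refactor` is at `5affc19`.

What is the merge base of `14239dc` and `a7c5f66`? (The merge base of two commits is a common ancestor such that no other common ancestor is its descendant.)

bef3736

Ancestors of 14239dc: {14239dc, 67dcbfd, bef3736, bf8720d, f278eb9}.
Ancestors of a7c5f66: {a7c5f66, bef3736}.
Common ancestors: {bef3736}.
The only common ancestor is bef3736, so it is the merge base.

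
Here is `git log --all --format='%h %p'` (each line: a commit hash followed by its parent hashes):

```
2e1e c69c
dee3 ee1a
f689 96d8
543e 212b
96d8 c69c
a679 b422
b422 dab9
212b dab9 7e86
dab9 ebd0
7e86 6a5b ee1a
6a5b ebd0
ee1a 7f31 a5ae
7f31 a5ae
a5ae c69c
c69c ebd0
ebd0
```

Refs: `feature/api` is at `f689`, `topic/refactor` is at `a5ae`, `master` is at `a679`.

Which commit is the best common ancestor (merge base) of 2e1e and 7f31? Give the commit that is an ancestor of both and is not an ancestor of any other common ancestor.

Ancestors of 2e1e: {2e1e, c69c, ebd0}.
Ancestors of 7f31: {7f31, a5ae, c69c, ebd0}.
Common ancestors: {c69c, ebd0}.
Among these, c69c is not an ancestor of any other common ancestor — it is the merge base.

c69c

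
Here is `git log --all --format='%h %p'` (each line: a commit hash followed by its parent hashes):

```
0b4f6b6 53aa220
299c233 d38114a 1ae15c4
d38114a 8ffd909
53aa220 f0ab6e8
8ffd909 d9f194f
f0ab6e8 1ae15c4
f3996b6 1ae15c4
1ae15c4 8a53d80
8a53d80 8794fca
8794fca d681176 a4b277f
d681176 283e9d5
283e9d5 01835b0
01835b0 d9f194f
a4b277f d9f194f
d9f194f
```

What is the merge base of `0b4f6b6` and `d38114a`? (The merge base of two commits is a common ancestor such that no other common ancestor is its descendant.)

Ancestors of 0b4f6b6: {01835b0, 0b4f6b6, 1ae15c4, 283e9d5, 53aa220, 8794fca, 8a53d80, a4b277f, d681176, d9f194f, f0ab6e8}.
Ancestors of d38114a: {8ffd909, d38114a, d9f194f}.
Common ancestors: {d9f194f}.
The only common ancestor is d9f194f, so it is the merge base.

d9f194f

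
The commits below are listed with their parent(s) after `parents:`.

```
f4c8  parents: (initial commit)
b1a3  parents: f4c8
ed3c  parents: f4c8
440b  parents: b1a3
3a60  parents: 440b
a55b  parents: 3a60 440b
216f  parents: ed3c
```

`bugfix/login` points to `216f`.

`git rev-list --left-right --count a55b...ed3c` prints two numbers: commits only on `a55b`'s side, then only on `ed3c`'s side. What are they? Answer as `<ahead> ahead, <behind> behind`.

Reachable from a55b: {3a60, 440b, a55b, b1a3, f4c8}.
Reachable from ed3c: {ed3c, f4c8}.
Only in a55b's history (ahead): {3a60, 440b, a55b, b1a3} — 4.
Only in ed3c's history (behind): {ed3c} — 1.

4 ahead, 1 behind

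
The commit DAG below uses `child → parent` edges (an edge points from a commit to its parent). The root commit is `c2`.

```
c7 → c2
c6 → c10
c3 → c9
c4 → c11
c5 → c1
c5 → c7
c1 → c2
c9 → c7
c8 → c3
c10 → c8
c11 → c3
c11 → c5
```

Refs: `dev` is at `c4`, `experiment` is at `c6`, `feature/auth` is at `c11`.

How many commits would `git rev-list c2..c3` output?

3

Reachable from c3: {c2, c3, c7, c9}.
Reachable from c2: {c2}.
In c3's history but not c2's: {c3, c7, c9} — 3 commits.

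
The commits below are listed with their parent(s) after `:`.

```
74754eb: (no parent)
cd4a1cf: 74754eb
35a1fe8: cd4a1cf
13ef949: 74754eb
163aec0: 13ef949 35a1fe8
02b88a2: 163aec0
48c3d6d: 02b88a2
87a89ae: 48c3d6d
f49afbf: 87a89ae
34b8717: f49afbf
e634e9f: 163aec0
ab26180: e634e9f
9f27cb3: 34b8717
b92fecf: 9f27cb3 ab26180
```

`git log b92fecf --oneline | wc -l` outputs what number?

Walking parent pointers from b92fecf: reachable set = {02b88a2, 13ef949, 163aec0, 34b8717, 35a1fe8, 48c3d6d, 74754eb, 87a89ae, 9f27cb3, ab26180, b92fecf, cd4a1cf, e634e9f, f49afbf}.
That is 14 commits.

14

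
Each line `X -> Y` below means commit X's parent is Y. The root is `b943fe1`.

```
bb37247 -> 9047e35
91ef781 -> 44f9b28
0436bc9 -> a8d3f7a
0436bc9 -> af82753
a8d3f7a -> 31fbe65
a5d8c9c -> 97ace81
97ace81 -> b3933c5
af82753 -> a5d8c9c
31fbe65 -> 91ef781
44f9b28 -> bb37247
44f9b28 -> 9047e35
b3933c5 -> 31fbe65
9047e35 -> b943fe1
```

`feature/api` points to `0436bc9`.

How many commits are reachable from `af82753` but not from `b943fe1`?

Reachable from af82753: {31fbe65, 44f9b28, 9047e35, 91ef781, 97ace81, a5d8c9c, af82753, b3933c5, b943fe1, bb37247}.
Reachable from b943fe1: {b943fe1}.
In af82753's history but not b943fe1's: {31fbe65, 44f9b28, 9047e35, 91ef781, 97ace81, a5d8c9c, af82753, b3933c5, bb37247} — 9 commits.

9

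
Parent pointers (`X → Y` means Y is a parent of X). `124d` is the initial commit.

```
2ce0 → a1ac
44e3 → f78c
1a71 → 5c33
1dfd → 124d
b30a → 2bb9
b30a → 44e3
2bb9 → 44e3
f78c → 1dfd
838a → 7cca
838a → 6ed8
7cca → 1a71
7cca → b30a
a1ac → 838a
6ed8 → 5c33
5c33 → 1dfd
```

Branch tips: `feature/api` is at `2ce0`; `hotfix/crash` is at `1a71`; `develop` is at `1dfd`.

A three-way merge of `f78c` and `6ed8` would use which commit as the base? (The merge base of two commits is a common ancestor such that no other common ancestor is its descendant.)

Ancestors of f78c: {124d, 1dfd, f78c}.
Ancestors of 6ed8: {124d, 1dfd, 5c33, 6ed8}.
Common ancestors: {124d, 1dfd}.
Among these, 1dfd is not an ancestor of any other common ancestor — it is the merge base.

1dfd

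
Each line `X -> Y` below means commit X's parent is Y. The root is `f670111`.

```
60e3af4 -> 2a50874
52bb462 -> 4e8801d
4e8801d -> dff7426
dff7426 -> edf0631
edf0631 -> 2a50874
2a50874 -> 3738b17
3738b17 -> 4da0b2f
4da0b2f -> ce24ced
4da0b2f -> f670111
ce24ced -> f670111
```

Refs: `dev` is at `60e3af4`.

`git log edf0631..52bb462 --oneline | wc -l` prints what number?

Reachable from 52bb462: {2a50874, 3738b17, 4da0b2f, 4e8801d, 52bb462, ce24ced, dff7426, edf0631, f670111}.
Reachable from edf0631: {2a50874, 3738b17, 4da0b2f, ce24ced, edf0631, f670111}.
In 52bb462's history but not edf0631's: {4e8801d, 52bb462, dff7426} — 3 commits.

3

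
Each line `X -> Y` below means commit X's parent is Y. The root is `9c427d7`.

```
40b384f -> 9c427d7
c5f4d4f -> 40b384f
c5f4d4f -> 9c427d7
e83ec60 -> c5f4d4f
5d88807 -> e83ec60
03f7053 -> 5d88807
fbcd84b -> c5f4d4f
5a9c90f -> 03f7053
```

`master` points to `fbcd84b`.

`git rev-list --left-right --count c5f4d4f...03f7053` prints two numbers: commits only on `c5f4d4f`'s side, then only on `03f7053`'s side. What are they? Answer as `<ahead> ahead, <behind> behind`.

Reachable from c5f4d4f: {40b384f, 9c427d7, c5f4d4f}.
Reachable from 03f7053: {03f7053, 40b384f, 5d88807, 9c427d7, c5f4d4f, e83ec60}.
Only in c5f4d4f's history (ahead): {} — 0.
Only in 03f7053's history (behind): {03f7053, 5d88807, e83ec60} — 3.

0 ahead, 3 behind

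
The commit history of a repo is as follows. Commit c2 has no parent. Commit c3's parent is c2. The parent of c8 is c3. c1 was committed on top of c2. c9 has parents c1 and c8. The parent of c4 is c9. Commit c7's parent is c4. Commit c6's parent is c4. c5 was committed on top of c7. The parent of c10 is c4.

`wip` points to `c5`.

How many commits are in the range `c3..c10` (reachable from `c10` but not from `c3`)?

5

Reachable from c10: {c1, c10, c2, c3, c4, c8, c9}.
Reachable from c3: {c2, c3}.
In c10's history but not c3's: {c1, c10, c4, c8, c9} — 5 commits.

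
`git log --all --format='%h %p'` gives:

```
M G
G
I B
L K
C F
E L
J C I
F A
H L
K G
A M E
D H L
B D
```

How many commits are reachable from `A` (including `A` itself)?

Walking parent pointers from A: reachable set = {A, E, G, K, L, M}.
That is 6 commits.

6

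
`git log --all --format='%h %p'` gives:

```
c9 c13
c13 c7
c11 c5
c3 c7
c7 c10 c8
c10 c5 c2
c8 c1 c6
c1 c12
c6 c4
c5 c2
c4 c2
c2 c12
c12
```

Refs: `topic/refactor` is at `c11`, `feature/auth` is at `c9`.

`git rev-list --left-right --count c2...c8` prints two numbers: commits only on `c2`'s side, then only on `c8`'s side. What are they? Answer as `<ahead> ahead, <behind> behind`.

Reachable from c2: {c12, c2}.
Reachable from c8: {c1, c12, c2, c4, c6, c8}.
Only in c2's history (ahead): {} — 0.
Only in c8's history (behind): {c1, c4, c6, c8} — 4.

0 ahead, 4 behind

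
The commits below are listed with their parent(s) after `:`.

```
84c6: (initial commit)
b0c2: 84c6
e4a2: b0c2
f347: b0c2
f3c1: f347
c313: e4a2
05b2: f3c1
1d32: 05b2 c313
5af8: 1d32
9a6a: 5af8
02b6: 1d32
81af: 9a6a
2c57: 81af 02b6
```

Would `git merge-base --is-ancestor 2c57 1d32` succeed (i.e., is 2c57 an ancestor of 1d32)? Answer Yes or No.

No

Ancestors of 1d32: {05b2, 1d32, 84c6, b0c2, c313, e4a2, f347, f3c1}.
2c57 is not in that set, so it is not an ancestor of 1d32.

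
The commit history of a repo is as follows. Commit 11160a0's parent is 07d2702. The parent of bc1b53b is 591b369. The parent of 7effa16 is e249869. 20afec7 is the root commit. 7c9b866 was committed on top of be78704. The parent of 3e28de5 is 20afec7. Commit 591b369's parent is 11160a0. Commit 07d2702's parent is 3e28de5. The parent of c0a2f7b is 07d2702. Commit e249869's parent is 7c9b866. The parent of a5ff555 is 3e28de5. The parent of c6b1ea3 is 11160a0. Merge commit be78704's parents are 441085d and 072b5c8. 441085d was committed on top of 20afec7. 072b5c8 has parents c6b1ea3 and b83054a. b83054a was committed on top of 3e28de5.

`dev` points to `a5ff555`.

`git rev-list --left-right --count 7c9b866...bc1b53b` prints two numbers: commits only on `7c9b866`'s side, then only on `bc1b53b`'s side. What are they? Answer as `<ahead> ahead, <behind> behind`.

6 ahead, 2 behind

Reachable from 7c9b866: {072b5c8, 07d2702, 11160a0, 20afec7, 3e28de5, 441085d, 7c9b866, b83054a, be78704, c6b1ea3}.
Reachable from bc1b53b: {07d2702, 11160a0, 20afec7, 3e28de5, 591b369, bc1b53b}.
Only in 7c9b866's history (ahead): {072b5c8, 441085d, 7c9b866, b83054a, be78704, c6b1ea3} — 6.
Only in bc1b53b's history (behind): {591b369, bc1b53b} — 2.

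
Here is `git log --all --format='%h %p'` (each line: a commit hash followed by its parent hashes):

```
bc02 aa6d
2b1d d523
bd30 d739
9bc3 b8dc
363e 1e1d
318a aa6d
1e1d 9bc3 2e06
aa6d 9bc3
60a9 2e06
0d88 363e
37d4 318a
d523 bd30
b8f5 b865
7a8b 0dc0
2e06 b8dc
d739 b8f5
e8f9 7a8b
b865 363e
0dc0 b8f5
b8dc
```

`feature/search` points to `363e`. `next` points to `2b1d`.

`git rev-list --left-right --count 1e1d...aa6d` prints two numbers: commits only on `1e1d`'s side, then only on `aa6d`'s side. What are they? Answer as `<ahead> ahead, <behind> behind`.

Reachable from 1e1d: {1e1d, 2e06, 9bc3, b8dc}.
Reachable from aa6d: {9bc3, aa6d, b8dc}.
Only in 1e1d's history (ahead): {1e1d, 2e06} — 2.
Only in aa6d's history (behind): {aa6d} — 1.

2 ahead, 1 behind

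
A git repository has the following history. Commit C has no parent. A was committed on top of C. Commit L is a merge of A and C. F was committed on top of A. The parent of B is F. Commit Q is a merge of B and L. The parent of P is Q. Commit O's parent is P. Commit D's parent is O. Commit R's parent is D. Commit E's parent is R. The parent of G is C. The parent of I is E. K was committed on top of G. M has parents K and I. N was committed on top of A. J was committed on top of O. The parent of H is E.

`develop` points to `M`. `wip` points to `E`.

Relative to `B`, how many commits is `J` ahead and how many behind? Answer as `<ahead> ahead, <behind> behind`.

5 ahead, 0 behind

Reachable from J: {A, B, C, F, J, L, O, P, Q}.
Reachable from B: {A, B, C, F}.
Only in J's history (ahead): {J, L, O, P, Q} — 5.
Only in B's history (behind): {} — 0.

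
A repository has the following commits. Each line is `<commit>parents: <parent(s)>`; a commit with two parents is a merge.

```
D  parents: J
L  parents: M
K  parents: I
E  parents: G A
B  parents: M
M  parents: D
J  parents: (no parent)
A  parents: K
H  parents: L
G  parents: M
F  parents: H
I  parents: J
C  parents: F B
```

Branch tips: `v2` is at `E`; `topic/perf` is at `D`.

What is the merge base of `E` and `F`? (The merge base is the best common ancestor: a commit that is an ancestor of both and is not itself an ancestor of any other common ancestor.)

M

Ancestors of E: {A, D, E, G, I, J, K, M}.
Ancestors of F: {D, F, H, J, L, M}.
Common ancestors: {D, J, M}.
Among these, M is not an ancestor of any other common ancestor — it is the merge base.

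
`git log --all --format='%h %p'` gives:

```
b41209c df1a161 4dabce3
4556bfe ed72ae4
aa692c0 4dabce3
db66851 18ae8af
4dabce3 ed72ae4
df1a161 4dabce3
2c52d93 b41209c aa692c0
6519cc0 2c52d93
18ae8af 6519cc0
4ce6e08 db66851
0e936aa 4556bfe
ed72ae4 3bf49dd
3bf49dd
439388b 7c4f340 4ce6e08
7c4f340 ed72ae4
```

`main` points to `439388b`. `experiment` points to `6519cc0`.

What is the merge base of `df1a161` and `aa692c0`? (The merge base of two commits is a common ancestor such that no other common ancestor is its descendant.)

Ancestors of df1a161: {3bf49dd, 4dabce3, df1a161, ed72ae4}.
Ancestors of aa692c0: {3bf49dd, 4dabce3, aa692c0, ed72ae4}.
Common ancestors: {3bf49dd, 4dabce3, ed72ae4}.
Among these, 4dabce3 is not an ancestor of any other common ancestor — it is the merge base.

4dabce3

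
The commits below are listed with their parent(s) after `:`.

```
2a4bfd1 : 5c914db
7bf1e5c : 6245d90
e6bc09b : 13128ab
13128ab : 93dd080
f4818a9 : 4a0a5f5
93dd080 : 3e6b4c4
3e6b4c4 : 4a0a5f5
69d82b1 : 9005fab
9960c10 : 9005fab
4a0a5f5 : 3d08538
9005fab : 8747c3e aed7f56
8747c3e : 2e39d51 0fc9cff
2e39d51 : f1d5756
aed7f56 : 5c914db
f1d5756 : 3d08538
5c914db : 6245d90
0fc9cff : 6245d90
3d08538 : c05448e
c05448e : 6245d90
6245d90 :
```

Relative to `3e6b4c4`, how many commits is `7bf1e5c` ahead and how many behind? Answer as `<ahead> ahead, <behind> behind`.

1 ahead, 4 behind

Reachable from 7bf1e5c: {6245d90, 7bf1e5c}.
Reachable from 3e6b4c4: {3d08538, 3e6b4c4, 4a0a5f5, 6245d90, c05448e}.
Only in 7bf1e5c's history (ahead): {7bf1e5c} — 1.
Only in 3e6b4c4's history (behind): {3d08538, 3e6b4c4, 4a0a5f5, c05448e} — 4.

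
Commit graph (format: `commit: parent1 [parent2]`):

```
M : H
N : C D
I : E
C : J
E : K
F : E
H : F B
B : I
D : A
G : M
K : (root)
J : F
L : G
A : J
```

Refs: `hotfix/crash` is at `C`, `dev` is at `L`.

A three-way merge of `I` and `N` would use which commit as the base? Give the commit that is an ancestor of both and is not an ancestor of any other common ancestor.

E

Ancestors of I: {E, I, K}.
Ancestors of N: {A, C, D, E, F, J, K, N}.
Common ancestors: {E, K}.
Among these, E is not an ancestor of any other common ancestor — it is the merge base.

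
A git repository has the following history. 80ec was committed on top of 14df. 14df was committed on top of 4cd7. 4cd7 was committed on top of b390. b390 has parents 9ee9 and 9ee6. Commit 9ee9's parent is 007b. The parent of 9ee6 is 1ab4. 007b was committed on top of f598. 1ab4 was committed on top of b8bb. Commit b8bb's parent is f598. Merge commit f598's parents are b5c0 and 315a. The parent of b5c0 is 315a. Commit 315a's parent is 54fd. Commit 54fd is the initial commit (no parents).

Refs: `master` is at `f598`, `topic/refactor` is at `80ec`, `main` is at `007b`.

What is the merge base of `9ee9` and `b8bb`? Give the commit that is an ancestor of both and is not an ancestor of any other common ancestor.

f598

Ancestors of 9ee9: {007b, 315a, 54fd, 9ee9, b5c0, f598}.
Ancestors of b8bb: {315a, 54fd, b5c0, b8bb, f598}.
Common ancestors: {315a, 54fd, b5c0, f598}.
Among these, f598 is not an ancestor of any other common ancestor — it is the merge base.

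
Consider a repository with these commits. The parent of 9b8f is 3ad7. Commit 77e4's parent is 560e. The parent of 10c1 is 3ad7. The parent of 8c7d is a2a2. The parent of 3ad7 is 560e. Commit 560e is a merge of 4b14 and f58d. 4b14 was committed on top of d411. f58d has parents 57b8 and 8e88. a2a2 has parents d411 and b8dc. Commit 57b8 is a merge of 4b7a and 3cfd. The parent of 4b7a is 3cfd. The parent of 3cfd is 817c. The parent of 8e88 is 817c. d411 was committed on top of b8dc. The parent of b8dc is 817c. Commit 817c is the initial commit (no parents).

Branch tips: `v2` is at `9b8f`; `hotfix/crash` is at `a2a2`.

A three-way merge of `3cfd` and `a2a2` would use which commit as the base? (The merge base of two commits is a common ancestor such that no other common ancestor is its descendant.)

Ancestors of 3cfd: {3cfd, 817c}.
Ancestors of a2a2: {817c, a2a2, b8dc, d411}.
Common ancestors: {817c}.
The only common ancestor is 817c, so it is the merge base.

817c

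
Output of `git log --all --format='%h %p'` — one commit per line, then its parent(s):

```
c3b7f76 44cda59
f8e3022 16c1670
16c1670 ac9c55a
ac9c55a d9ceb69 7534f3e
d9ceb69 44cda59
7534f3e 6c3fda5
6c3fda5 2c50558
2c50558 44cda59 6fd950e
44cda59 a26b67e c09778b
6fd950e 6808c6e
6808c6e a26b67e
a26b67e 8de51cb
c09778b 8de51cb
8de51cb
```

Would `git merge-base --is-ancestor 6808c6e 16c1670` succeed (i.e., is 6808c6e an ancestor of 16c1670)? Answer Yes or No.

Ancestors of 16c1670 (commits reachable by following parents): {16c1670, 2c50558, 44cda59, 6808c6e, 6c3fda5, 6fd950e, 7534f3e, 8de51cb, a26b67e, ac9c55a, c09778b, d9ceb69}.
6808c6e is in that set, so it is an ancestor of 16c1670.

Yes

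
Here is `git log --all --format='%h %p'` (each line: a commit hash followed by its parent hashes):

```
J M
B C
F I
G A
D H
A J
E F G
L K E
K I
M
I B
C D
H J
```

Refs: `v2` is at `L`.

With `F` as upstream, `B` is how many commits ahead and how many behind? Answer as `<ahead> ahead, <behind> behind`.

Reachable from B: {B, C, D, H, J, M}.
Reachable from F: {B, C, D, F, H, I, J, M}.
Only in B's history (ahead): {} — 0.
Only in F's history (behind): {F, I} — 2.

0 ahead, 2 behind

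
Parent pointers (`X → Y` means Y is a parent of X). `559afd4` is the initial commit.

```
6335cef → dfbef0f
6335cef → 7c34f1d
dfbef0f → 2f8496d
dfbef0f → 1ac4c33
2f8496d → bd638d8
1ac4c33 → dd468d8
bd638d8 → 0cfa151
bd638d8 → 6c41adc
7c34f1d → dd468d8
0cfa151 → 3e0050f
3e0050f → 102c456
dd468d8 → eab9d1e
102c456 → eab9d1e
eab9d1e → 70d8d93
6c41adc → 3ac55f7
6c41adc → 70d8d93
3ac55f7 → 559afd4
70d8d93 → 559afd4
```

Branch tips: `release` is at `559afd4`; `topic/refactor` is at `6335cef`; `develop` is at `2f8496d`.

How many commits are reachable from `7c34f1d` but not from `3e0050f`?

Reachable from 7c34f1d: {559afd4, 70d8d93, 7c34f1d, dd468d8, eab9d1e}.
Reachable from 3e0050f: {102c456, 3e0050f, 559afd4, 70d8d93, eab9d1e}.
In 7c34f1d's history but not 3e0050f's: {7c34f1d, dd468d8} — 2 commits.

2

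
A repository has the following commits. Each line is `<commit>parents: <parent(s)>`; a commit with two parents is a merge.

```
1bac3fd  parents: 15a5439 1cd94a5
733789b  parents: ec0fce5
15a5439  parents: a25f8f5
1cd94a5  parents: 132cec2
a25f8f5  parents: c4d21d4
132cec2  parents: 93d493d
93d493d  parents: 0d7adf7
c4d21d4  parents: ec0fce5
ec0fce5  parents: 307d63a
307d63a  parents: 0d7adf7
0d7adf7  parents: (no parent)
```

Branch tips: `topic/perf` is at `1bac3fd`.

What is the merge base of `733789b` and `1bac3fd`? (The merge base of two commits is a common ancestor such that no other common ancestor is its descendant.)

ec0fce5

Ancestors of 733789b: {0d7adf7, 307d63a, 733789b, ec0fce5}.
Ancestors of 1bac3fd: {0d7adf7, 132cec2, 15a5439, 1bac3fd, 1cd94a5, 307d63a, 93d493d, a25f8f5, c4d21d4, ec0fce5}.
Common ancestors: {0d7adf7, 307d63a, ec0fce5}.
Among these, ec0fce5 is not an ancestor of any other common ancestor — it is the merge base.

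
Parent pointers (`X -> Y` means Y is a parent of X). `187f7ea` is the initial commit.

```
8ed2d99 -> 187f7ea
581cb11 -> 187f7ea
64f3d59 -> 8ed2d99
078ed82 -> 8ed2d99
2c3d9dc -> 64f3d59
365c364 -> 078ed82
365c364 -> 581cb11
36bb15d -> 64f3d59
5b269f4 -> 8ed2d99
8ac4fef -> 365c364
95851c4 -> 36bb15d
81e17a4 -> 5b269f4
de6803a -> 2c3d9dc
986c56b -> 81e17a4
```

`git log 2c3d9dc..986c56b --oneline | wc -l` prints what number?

Reachable from 986c56b: {187f7ea, 5b269f4, 81e17a4, 8ed2d99, 986c56b}.
Reachable from 2c3d9dc: {187f7ea, 2c3d9dc, 64f3d59, 8ed2d99}.
In 986c56b's history but not 2c3d9dc's: {5b269f4, 81e17a4, 986c56b} — 3 commits.

3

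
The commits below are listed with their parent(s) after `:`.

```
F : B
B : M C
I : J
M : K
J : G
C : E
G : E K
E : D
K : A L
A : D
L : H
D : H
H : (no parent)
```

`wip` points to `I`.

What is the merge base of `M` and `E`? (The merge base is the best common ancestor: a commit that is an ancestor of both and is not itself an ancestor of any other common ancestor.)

D

Ancestors of M: {A, D, H, K, L, M}.
Ancestors of E: {D, E, H}.
Common ancestors: {D, H}.
Among these, D is not an ancestor of any other common ancestor — it is the merge base.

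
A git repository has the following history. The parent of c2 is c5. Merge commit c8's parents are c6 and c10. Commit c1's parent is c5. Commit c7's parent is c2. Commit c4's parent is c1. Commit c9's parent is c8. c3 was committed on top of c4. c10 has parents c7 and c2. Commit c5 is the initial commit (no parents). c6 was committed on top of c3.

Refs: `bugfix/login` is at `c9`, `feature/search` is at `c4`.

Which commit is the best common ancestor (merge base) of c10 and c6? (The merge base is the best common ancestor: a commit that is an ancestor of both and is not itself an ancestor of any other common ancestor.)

Ancestors of c10: {c10, c2, c5, c7}.
Ancestors of c6: {c1, c3, c4, c5, c6}.
Common ancestors: {c5}.
The only common ancestor is c5, so it is the merge base.

c5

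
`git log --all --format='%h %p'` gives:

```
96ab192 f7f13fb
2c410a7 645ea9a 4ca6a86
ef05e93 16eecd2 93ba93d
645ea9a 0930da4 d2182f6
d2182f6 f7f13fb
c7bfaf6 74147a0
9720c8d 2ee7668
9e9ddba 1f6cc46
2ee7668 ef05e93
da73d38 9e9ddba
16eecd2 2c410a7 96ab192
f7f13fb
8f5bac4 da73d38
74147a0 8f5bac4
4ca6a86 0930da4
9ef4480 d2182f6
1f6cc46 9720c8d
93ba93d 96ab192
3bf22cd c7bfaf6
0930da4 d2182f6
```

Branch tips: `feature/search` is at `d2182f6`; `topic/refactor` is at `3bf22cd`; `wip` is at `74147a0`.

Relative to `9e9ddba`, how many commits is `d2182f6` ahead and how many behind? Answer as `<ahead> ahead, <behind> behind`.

Reachable from d2182f6: {d2182f6, f7f13fb}.
Reachable from 9e9ddba: {0930da4, 16eecd2, 1f6cc46, 2c410a7, 2ee7668, 4ca6a86, 645ea9a, 93ba93d, 96ab192, 9720c8d, 9e9ddba, d2182f6, ef05e93, f7f13fb}.
Only in d2182f6's history (ahead): {} — 0.
Only in 9e9ddba's history (behind): {0930da4, 16eecd2, 1f6cc46, 2c410a7, 2ee7668, 4ca6a86, 645ea9a, 93ba93d, 96ab192, 9720c8d, 9e9ddba, ef05e93} — 12.

0 ahead, 12 behind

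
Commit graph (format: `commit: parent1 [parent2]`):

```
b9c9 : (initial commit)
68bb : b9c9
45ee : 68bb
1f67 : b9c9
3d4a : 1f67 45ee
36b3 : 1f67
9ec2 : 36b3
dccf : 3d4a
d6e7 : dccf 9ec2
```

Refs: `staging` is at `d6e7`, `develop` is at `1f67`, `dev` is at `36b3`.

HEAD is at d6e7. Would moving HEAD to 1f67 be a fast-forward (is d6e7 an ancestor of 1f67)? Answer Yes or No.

No

A fast-forward from d6e7 to 1f67 is possible iff d6e7 is an ancestor of 1f67.
Ancestors of 1f67: {1f67, b9c9}.
d6e7 is not among them, so fast-forward is not possible.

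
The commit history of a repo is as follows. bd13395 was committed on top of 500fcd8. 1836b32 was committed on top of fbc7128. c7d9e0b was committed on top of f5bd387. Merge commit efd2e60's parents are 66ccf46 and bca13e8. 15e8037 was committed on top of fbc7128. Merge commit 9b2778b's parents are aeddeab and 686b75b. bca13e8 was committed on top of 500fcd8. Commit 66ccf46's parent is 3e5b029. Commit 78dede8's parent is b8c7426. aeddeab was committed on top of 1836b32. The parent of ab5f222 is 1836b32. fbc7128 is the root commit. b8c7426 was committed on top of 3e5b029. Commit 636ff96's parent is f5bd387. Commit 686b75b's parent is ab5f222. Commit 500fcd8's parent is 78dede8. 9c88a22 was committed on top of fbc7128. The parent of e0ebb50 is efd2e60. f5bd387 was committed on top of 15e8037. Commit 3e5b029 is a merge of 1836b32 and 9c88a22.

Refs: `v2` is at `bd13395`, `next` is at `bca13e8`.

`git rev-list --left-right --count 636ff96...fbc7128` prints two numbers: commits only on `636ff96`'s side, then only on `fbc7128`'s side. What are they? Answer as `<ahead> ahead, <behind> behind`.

3 ahead, 0 behind

Reachable from 636ff96: {15e8037, 636ff96, f5bd387, fbc7128}.
Reachable from fbc7128: {fbc7128}.
Only in 636ff96's history (ahead): {15e8037, 636ff96, f5bd387} — 3.
Only in fbc7128's history (behind): {} — 0.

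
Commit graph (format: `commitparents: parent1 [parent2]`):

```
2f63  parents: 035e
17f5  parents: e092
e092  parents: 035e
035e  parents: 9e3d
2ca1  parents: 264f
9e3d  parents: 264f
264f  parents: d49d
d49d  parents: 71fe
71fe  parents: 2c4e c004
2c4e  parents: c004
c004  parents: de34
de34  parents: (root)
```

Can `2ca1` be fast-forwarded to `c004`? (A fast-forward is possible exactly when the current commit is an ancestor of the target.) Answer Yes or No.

No

A fast-forward from 2ca1 to c004 is possible iff 2ca1 is an ancestor of c004.
Ancestors of c004: {c004, de34}.
2ca1 is not among them, so fast-forward is not possible.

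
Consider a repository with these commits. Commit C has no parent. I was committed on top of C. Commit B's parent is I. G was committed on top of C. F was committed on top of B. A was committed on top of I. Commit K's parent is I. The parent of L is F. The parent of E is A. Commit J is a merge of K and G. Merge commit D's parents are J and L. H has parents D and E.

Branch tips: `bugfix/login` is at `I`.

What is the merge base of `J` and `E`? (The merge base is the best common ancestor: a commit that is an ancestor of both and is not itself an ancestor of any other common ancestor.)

I

Ancestors of J: {C, G, I, J, K}.
Ancestors of E: {A, C, E, I}.
Common ancestors: {C, I}.
Among these, I is not an ancestor of any other common ancestor — it is the merge base.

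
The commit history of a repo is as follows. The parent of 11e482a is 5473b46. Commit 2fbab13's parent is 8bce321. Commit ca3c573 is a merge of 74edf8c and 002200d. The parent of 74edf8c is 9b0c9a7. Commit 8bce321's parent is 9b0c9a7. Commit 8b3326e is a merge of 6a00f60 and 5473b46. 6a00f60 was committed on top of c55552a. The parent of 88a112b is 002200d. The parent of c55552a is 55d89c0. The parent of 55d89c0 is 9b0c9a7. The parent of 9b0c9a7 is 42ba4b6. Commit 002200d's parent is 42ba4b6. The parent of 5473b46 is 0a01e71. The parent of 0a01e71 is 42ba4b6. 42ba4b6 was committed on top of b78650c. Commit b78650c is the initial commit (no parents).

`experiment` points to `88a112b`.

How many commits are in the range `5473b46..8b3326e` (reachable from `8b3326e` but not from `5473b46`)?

Reachable from 8b3326e: {0a01e71, 42ba4b6, 5473b46, 55d89c0, 6a00f60, 8b3326e, 9b0c9a7, b78650c, c55552a}.
Reachable from 5473b46: {0a01e71, 42ba4b6, 5473b46, b78650c}.
In 8b3326e's history but not 5473b46's: {55d89c0, 6a00f60, 8b3326e, 9b0c9a7, c55552a} — 5 commits.

5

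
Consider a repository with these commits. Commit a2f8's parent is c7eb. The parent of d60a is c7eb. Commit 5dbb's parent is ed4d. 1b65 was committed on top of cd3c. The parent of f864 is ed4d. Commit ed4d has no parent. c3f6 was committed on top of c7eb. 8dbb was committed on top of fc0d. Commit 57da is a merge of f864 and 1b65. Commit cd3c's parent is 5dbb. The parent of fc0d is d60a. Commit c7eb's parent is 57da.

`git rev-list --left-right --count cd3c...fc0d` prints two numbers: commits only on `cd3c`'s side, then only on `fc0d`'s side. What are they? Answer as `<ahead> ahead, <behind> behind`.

Reachable from cd3c: {5dbb, cd3c, ed4d}.
Reachable from fc0d: {1b65, 57da, 5dbb, c7eb, cd3c, d60a, ed4d, f864, fc0d}.
Only in cd3c's history (ahead): {} — 0.
Only in fc0d's history (behind): {1b65, 57da, c7eb, d60a, f864, fc0d} — 6.

0 ahead, 6 behind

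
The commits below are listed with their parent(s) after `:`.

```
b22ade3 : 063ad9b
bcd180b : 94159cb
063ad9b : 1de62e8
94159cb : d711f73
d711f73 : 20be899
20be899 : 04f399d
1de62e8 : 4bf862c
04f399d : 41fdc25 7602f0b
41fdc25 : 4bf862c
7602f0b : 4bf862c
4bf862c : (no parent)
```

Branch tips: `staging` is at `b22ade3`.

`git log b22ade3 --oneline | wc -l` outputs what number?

Walking parent pointers from b22ade3: reachable set = {063ad9b, 1de62e8, 4bf862c, b22ade3}.
That is 4 commits.

4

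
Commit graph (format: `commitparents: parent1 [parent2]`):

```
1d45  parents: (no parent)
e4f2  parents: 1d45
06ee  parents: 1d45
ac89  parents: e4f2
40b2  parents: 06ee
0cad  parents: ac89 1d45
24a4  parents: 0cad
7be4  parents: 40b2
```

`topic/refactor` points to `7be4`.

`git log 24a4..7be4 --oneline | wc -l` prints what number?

3

Reachable from 7be4: {06ee, 1d45, 40b2, 7be4}.
Reachable from 24a4: {0cad, 1d45, 24a4, ac89, e4f2}.
In 7be4's history but not 24a4's: {06ee, 40b2, 7be4} — 3 commits.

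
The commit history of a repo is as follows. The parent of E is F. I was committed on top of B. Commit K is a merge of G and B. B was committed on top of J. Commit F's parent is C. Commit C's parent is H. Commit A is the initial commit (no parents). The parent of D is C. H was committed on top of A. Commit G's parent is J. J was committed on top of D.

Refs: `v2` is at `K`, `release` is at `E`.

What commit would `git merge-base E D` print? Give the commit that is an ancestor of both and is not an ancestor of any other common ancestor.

C

Ancestors of E: {A, C, E, F, H}.
Ancestors of D: {A, C, D, H}.
Common ancestors: {A, C, H}.
Among these, C is not an ancestor of any other common ancestor — it is the merge base.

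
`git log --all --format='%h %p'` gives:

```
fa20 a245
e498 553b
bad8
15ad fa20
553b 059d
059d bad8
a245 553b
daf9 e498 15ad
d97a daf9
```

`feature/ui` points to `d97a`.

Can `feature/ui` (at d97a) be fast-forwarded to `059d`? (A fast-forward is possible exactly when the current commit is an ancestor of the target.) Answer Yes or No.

No

A fast-forward from d97a to 059d is possible iff d97a is an ancestor of 059d.
Ancestors of 059d: {059d, bad8}.
d97a is not among them, so fast-forward is not possible.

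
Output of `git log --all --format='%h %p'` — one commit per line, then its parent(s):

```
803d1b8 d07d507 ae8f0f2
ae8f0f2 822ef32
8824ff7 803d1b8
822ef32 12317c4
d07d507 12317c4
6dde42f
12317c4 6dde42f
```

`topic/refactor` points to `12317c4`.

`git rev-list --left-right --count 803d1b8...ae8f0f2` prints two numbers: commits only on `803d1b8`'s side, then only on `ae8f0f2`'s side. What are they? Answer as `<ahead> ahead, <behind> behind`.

2 ahead, 0 behind

Reachable from 803d1b8: {12317c4, 6dde42f, 803d1b8, 822ef32, ae8f0f2, d07d507}.
Reachable from ae8f0f2: {12317c4, 6dde42f, 822ef32, ae8f0f2}.
Only in 803d1b8's history (ahead): {803d1b8, d07d507} — 2.
Only in ae8f0f2's history (behind): {} — 0.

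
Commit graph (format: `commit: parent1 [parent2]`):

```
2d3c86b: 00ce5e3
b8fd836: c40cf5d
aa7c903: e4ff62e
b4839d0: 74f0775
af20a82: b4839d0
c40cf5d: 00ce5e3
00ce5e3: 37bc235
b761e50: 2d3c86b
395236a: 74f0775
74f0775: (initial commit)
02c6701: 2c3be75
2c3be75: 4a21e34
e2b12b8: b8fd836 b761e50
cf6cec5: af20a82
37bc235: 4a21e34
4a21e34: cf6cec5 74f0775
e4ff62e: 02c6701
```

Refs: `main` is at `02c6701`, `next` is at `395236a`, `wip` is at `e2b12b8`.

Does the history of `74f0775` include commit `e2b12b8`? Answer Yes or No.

Ancestors of 74f0775: {74f0775}.
e2b12b8 is not in that set, so it is not an ancestor of 74f0775.

No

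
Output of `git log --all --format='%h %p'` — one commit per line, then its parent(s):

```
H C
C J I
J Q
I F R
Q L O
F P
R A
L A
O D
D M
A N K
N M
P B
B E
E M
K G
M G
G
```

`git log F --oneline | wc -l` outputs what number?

6

Walking parent pointers from F: reachable set = {B, E, F, G, M, P}.
That is 6 commits.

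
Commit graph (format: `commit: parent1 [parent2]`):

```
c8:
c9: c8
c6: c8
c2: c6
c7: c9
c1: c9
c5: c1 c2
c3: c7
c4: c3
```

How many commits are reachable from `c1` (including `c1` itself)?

Walking parent pointers from c1: reachable set = {c1, c8, c9}.
That is 3 commits.

3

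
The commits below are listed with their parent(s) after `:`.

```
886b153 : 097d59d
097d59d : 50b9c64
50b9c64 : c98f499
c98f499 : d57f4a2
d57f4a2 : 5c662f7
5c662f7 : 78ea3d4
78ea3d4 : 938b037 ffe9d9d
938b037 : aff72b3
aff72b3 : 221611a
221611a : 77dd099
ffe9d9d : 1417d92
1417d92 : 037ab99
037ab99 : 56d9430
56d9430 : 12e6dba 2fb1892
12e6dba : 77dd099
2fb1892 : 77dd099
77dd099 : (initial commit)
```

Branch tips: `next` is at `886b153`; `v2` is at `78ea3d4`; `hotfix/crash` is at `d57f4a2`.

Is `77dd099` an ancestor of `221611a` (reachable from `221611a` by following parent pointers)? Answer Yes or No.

Yes

Ancestors of 221611a (commits reachable by following parents): {221611a, 77dd099}.
77dd099 is in that set, so it is an ancestor of 221611a.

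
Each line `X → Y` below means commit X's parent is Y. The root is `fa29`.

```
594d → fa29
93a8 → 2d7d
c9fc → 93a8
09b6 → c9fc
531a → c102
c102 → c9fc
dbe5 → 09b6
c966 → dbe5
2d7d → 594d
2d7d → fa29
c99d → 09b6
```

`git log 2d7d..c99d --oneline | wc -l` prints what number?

4

Reachable from c99d: {09b6, 2d7d, 594d, 93a8, c99d, c9fc, fa29}.
Reachable from 2d7d: {2d7d, 594d, fa29}.
In c99d's history but not 2d7d's: {09b6, 93a8, c99d, c9fc} — 4 commits.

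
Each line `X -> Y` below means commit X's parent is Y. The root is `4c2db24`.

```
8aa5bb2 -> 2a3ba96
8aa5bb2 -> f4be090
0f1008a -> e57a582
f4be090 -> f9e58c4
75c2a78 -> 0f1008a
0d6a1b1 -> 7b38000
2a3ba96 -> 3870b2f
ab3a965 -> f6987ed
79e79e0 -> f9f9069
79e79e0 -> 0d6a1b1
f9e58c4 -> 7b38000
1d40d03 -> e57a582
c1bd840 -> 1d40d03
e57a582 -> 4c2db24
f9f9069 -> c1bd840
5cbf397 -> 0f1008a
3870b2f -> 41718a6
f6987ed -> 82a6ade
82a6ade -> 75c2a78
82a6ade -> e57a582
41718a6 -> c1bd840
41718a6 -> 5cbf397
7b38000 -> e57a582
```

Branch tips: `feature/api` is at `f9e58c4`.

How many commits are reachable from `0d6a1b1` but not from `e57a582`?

2

Reachable from 0d6a1b1: {0d6a1b1, 4c2db24, 7b38000, e57a582}.
Reachable from e57a582: {4c2db24, e57a582}.
In 0d6a1b1's history but not e57a582's: {0d6a1b1, 7b38000} — 2 commits.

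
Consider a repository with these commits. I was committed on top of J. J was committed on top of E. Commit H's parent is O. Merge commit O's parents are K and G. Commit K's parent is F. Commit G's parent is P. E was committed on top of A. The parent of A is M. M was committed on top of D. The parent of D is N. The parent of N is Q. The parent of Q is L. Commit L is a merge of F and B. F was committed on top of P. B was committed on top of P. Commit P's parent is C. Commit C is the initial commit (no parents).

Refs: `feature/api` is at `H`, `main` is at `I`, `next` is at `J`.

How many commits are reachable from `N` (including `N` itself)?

7

Walking parent pointers from N: reachable set = {B, C, F, L, N, P, Q}.
That is 7 commits.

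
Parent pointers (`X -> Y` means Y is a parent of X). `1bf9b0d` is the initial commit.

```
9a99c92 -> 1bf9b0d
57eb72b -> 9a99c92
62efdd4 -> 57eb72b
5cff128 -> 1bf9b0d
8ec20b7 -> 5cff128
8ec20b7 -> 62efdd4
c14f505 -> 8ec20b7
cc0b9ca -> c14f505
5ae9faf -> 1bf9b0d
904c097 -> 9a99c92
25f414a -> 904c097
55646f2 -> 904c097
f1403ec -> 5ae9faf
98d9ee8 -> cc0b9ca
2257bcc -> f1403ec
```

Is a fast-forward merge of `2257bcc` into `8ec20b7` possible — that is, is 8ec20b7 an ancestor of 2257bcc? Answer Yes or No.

No

A fast-forward from 8ec20b7 to 2257bcc is possible iff 8ec20b7 is an ancestor of 2257bcc.
Ancestors of 2257bcc: {1bf9b0d, 2257bcc, 5ae9faf, f1403ec}.
8ec20b7 is not among them, so fast-forward is not possible.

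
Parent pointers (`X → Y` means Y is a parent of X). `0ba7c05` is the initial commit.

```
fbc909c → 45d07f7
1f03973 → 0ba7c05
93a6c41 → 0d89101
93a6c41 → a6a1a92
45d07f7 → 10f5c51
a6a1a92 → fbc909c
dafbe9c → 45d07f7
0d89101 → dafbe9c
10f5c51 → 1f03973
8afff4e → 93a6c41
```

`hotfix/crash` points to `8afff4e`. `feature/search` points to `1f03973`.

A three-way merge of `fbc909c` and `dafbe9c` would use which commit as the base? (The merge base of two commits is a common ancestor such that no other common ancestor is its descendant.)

45d07f7

Ancestors of fbc909c: {0ba7c05, 10f5c51, 1f03973, 45d07f7, fbc909c}.
Ancestors of dafbe9c: {0ba7c05, 10f5c51, 1f03973, 45d07f7, dafbe9c}.
Common ancestors: {0ba7c05, 10f5c51, 1f03973, 45d07f7}.
Among these, 45d07f7 is not an ancestor of any other common ancestor — it is the merge base.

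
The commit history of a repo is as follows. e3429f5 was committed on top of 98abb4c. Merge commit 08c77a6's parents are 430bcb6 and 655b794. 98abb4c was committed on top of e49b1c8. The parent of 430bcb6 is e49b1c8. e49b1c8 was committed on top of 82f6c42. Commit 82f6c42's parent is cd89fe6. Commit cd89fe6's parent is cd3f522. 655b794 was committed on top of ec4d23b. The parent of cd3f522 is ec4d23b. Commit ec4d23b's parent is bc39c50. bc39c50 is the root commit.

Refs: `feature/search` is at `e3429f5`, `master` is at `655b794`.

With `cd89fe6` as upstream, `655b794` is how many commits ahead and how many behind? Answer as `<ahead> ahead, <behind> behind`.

Reachable from 655b794: {655b794, bc39c50, ec4d23b}.
Reachable from cd89fe6: {bc39c50, cd3f522, cd89fe6, ec4d23b}.
Only in 655b794's history (ahead): {655b794} — 1.
Only in cd89fe6's history (behind): {cd3f522, cd89fe6} — 2.

1 ahead, 2 behind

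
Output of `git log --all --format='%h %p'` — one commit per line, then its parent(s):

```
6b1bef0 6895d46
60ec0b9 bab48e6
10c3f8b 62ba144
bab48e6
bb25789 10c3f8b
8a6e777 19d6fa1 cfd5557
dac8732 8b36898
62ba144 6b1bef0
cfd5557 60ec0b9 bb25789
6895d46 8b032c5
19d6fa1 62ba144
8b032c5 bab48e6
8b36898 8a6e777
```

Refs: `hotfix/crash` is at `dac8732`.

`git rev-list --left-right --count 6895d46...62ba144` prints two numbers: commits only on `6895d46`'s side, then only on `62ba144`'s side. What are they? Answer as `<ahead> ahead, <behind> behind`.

0 ahead, 2 behind

Reachable from 6895d46: {6895d46, 8b032c5, bab48e6}.
Reachable from 62ba144: {62ba144, 6895d46, 6b1bef0, 8b032c5, bab48e6}.
Only in 6895d46's history (ahead): {} — 0.
Only in 62ba144's history (behind): {62ba144, 6b1bef0} — 2.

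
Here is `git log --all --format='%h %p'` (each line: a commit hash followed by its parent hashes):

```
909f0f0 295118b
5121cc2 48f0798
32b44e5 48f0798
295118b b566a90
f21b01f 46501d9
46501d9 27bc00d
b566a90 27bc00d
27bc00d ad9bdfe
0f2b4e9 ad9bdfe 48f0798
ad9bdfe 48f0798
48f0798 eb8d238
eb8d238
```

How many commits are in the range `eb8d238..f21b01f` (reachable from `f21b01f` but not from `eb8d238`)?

5

Reachable from f21b01f: {27bc00d, 46501d9, 48f0798, ad9bdfe, eb8d238, f21b01f}.
Reachable from eb8d238: {eb8d238}.
In f21b01f's history but not eb8d238's: {27bc00d, 46501d9, 48f0798, ad9bdfe, f21b01f} — 5 commits.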